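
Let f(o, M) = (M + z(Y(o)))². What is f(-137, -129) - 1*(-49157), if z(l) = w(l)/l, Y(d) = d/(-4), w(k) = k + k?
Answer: 65286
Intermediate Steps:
w(k) = 2*k
Y(d) = -d/4 (Y(d) = d*(-¼) = -d/4)
z(l) = 2 (z(l) = (2*l)/l = 2)
f(o, M) = (2 + M)² (f(o, M) = (M + 2)² = (2 + M)²)
f(-137, -129) - 1*(-49157) = (2 - 129)² - 1*(-49157) = (-127)² + 49157 = 16129 + 49157 = 65286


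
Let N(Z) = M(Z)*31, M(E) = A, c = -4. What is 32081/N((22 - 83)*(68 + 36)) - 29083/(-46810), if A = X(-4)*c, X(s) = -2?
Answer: 24337487/187240 ≈ 129.98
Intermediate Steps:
A = 8 (A = -2*(-4) = 8)
M(E) = 8
N(Z) = 248 (N(Z) = 8*31 = 248)
32081/N((22 - 83)*(68 + 36)) - 29083/(-46810) = 32081/248 - 29083/(-46810) = 32081*(1/248) - 29083*(-1/46810) = 32081/248 + 29083/46810 = 24337487/187240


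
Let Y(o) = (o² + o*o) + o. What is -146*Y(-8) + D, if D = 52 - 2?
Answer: -17470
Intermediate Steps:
Y(o) = o + 2*o² (Y(o) = (o² + o²) + o = 2*o² + o = o + 2*o²)
D = 50
-146*Y(-8) + D = -(-1168)*(1 + 2*(-8)) + 50 = -(-1168)*(1 - 16) + 50 = -(-1168)*(-15) + 50 = -146*120 + 50 = -17520 + 50 = -17470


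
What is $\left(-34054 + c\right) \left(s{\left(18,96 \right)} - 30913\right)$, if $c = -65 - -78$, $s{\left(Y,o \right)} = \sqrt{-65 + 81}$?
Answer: $1052173269$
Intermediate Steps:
$s{\left(Y,o \right)} = 4$ ($s{\left(Y,o \right)} = \sqrt{16} = 4$)
$c = 13$ ($c = -65 + 78 = 13$)
$\left(-34054 + c\right) \left(s{\left(18,96 \right)} - 30913\right) = \left(-34054 + 13\right) \left(4 - 30913\right) = - 34041 \left(4 - 30913\right) = \left(-34041\right) \left(-30909\right) = 1052173269$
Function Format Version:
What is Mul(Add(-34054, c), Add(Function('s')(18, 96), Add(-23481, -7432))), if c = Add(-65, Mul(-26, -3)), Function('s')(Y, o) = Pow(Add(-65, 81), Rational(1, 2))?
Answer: 1052173269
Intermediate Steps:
Function('s')(Y, o) = 4 (Function('s')(Y, o) = Pow(16, Rational(1, 2)) = 4)
c = 13 (c = Add(-65, 78) = 13)
Mul(Add(-34054, c), Add(Function('s')(18, 96), Add(-23481, -7432))) = Mul(Add(-34054, 13), Add(4, Add(-23481, -7432))) = Mul(-34041, Add(4, -30913)) = Mul(-34041, -30909) = 1052173269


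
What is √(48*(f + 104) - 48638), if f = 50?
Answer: I*√41246 ≈ 203.09*I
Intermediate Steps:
√(48*(f + 104) - 48638) = √(48*(50 + 104) - 48638) = √(48*154 - 48638) = √(7392 - 48638) = √(-41246) = I*√41246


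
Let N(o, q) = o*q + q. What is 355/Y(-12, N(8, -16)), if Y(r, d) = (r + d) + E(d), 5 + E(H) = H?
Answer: -71/61 ≈ -1.1639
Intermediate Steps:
E(H) = -5 + H
N(o, q) = q + o*q
Y(r, d) = -5 + r + 2*d (Y(r, d) = (r + d) + (-5 + d) = (d + r) + (-5 + d) = -5 + r + 2*d)
355/Y(-12, N(8, -16)) = 355/(-5 - 12 + 2*(-16*(1 + 8))) = 355/(-5 - 12 + 2*(-16*9)) = 355/(-5 - 12 + 2*(-144)) = 355/(-5 - 12 - 288) = 355/(-305) = 355*(-1/305) = -71/61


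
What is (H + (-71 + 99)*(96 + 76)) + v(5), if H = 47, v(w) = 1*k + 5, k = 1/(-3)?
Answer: 14603/3 ≈ 4867.7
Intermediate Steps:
k = -⅓ (k = 1*(-⅓) = -⅓ ≈ -0.33333)
v(w) = 14/3 (v(w) = 1*(-⅓) + 5 = -⅓ + 5 = 14/3)
(H + (-71 + 99)*(96 + 76)) + v(5) = (47 + (-71 + 99)*(96 + 76)) + 14/3 = (47 + 28*172) + 14/3 = (47 + 4816) + 14/3 = 4863 + 14/3 = 14603/3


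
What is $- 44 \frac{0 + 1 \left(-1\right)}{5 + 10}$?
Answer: $\frac{44}{15} \approx 2.9333$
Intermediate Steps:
$- 44 \frac{0 + 1 \left(-1\right)}{5 + 10} = - 44 \frac{0 - 1}{15} = - 44 \left(\left(-1\right) \frac{1}{15}\right) = \left(-44\right) \left(- \frac{1}{15}\right) = \frac{44}{15}$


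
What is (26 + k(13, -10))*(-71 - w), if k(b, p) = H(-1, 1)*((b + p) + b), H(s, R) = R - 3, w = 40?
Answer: 666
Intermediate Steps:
H(s, R) = -3 + R
k(b, p) = -4*b - 2*p (k(b, p) = (-3 + 1)*((b + p) + b) = -2*(p + 2*b) = -4*b - 2*p)
(26 + k(13, -10))*(-71 - w) = (26 + (-4*13 - 2*(-10)))*(-71 - 1*40) = (26 + (-52 + 20))*(-71 - 40) = (26 - 32)*(-111) = -6*(-111) = 666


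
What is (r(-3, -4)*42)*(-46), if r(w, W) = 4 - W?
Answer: -15456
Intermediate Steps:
(r(-3, -4)*42)*(-46) = ((4 - 1*(-4))*42)*(-46) = ((4 + 4)*42)*(-46) = (8*42)*(-46) = 336*(-46) = -15456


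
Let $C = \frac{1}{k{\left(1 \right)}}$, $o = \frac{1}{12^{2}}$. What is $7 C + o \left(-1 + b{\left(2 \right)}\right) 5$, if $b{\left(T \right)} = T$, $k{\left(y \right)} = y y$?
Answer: $\frac{1013}{144} \approx 7.0347$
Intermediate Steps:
$k{\left(y \right)} = y^{2}$
$o = \frac{1}{144} \approx 0.0069444$
$C = 1$ ($C = \frac{1}{1^{2}} = 1^{-1} = 1$)
$7 C + o \left(-1 + b{\left(2 \right)}\right) 5 = 7 \cdot 1 + \frac{\left(-1 + 2\right) 5}{144} = 7 + \frac{1 \cdot 5}{144} = 7 + \frac{1}{144} \cdot 5 = 7 + \frac{5}{144} = \frac{1013}{144}$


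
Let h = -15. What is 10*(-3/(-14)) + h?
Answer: -90/7 ≈ -12.857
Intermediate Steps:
10*(-3/(-14)) + h = 10*(-3/(-14)) - 15 = 10*(-3*(-1/14)) - 15 = 10*(3/14) - 15 = 15/7 - 15 = -90/7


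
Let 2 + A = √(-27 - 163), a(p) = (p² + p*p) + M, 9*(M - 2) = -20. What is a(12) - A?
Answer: 2608/9 - I*√190 ≈ 289.78 - 13.784*I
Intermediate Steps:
M = -2/9 (M = 2 + (⅑)*(-20) = 2 - 20/9 = -2/9 ≈ -0.22222)
a(p) = -2/9 + 2*p² (a(p) = (p² + p*p) - 2/9 = (p² + p²) - 2/9 = 2*p² - 2/9 = -2/9 + 2*p²)
A = -2 + I*√190 (A = -2 + √(-27 - 163) = -2 + √(-190) = -2 + I*√190 ≈ -2.0 + 13.784*I)
a(12) - A = (-2/9 + 2*12²) - (-2 + I*√190) = (-2/9 + 2*144) + (2 - I*√190) = (-2/9 + 288) + (2 - I*√190) = 2590/9 + (2 - I*√190) = 2608/9 - I*√190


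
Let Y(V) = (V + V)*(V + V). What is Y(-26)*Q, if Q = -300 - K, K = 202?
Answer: -1357408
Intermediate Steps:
Y(V) = 4*V**2 (Y(V) = (2*V)*(2*V) = 4*V**2)
Q = -502 (Q = -300 - 1*202 = -300 - 202 = -502)
Y(-26)*Q = (4*(-26)**2)*(-502) = (4*676)*(-502) = 2704*(-502) = -1357408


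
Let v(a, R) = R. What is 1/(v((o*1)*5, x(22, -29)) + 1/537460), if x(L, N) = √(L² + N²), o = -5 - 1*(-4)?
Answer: -537460/382743808369999 + 1444316258000*√53/382743808369999 ≈ 0.027472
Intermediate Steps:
o = -1 (o = -5 + 4 = -1)
1/(v((o*1)*5, x(22, -29)) + 1/537460) = 1/(√(22² + (-29)²) + 1/537460) = 1/(√(484 + 841) + 1/537460) = 1/(√1325 + 1/537460) = 1/(5*√53 + 1/537460) = 1/(1/537460 + 5*√53)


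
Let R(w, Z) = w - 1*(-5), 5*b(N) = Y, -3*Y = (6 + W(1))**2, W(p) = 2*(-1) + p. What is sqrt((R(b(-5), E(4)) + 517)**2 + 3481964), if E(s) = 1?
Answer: sqrt(33774397)/3 ≈ 1937.2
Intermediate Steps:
W(p) = -2 + p
Y = -25/3 (Y = -(6 + (-2 + 1))**2/3 = -(6 - 1)**2/3 = -1/3*5**2 = -1/3*25 = -25/3 ≈ -8.3333)
b(N) = -5/3 (b(N) = (1/5)*(-25/3) = -5/3)
R(w, Z) = 5 + w (R(w, Z) = w + 5 = 5 + w)
sqrt((R(b(-5), E(4)) + 517)**2 + 3481964) = sqrt(((5 - 5/3) + 517)**2 + 3481964) = sqrt((10/3 + 517)**2 + 3481964) = sqrt((1561/3)**2 + 3481964) = sqrt(2436721/9 + 3481964) = sqrt(33774397/9) = sqrt(33774397)/3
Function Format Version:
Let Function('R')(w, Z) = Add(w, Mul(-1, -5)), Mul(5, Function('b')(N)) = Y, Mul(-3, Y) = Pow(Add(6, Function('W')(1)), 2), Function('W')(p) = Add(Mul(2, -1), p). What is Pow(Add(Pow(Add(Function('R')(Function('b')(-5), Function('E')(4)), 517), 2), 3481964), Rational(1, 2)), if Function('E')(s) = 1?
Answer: Mul(Rational(1, 3), Pow(33774397, Rational(1, 2))) ≈ 1937.2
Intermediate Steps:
Function('W')(p) = Add(-2, p)
Y = Rational(-25, 3) (Y = Mul(Rational(-1, 3), Pow(Add(6, Add(-2, 1)), 2)) = Mul(Rational(-1, 3), Pow(Add(6, -1), 2)) = Mul(Rational(-1, 3), Pow(5, 2)) = Mul(Rational(-1, 3), 25) = Rational(-25, 3) ≈ -8.3333)
Function('b')(N) = Rational(-5, 3) (Function('b')(N) = Mul(Rational(1, 5), Rational(-25, 3)) = Rational(-5, 3))
Function('R')(w, Z) = Add(5, w) (Function('R')(w, Z) = Add(w, 5) = Add(5, w))
Pow(Add(Pow(Add(Function('R')(Function('b')(-5), Function('E')(4)), 517), 2), 3481964), Rational(1, 2)) = Pow(Add(Pow(Add(Add(5, Rational(-5, 3)), 517), 2), 3481964), Rational(1, 2)) = Pow(Add(Pow(Add(Rational(10, 3), 517), 2), 3481964), Rational(1, 2)) = Pow(Add(Pow(Rational(1561, 3), 2), 3481964), Rational(1, 2)) = Pow(Add(Rational(2436721, 9), 3481964), Rational(1, 2)) = Pow(Rational(33774397, 9), Rational(1, 2)) = Mul(Rational(1, 3), Pow(33774397, Rational(1, 2)))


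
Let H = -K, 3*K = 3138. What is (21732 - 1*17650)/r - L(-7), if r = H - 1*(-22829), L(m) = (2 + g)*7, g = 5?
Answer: -1063285/21783 ≈ -48.813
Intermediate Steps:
K = 1046 (K = (1/3)*3138 = 1046)
H = -1046 (H = -1*1046 = -1046)
L(m) = 49 (L(m) = (2 + 5)*7 = 7*7 = 49)
r = 21783 (r = -1046 - 1*(-22829) = -1046 + 22829 = 21783)
(21732 - 1*17650)/r - L(-7) = (21732 - 1*17650)/21783 - 1*49 = (21732 - 17650)*(1/21783) - 49 = 4082*(1/21783) - 49 = 4082/21783 - 49 = -1063285/21783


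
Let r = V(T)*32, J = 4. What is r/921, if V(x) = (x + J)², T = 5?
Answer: 864/307 ≈ 2.8143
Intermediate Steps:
V(x) = (4 + x)² (V(x) = (x + 4)² = (4 + x)²)
r = 2592 (r = (4 + 5)²*32 = 9²*32 = 81*32 = 2592)
r/921 = 2592/921 = 2592*(1/921) = 864/307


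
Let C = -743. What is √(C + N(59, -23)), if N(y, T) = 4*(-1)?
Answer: 3*I*√83 ≈ 27.331*I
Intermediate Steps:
N(y, T) = -4
√(C + N(59, -23)) = √(-743 - 4) = √(-747) = 3*I*√83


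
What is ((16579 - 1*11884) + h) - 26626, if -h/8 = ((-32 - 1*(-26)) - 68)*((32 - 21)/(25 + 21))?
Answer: -501157/23 ≈ -21789.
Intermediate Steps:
h = 3256/23 (h = -8*((-32 - 1*(-26)) - 68)*(32 - 21)/(25 + 21) = -8*((-32 + 26) - 68)*11/46 = -8*(-6 - 68)*11*(1/46) = -(-592)*11/46 = -8*(-407/23) = 3256/23 ≈ 141.57)
((16579 - 1*11884) + h) - 26626 = ((16579 - 1*11884) + 3256/23) - 26626 = ((16579 - 11884) + 3256/23) - 26626 = (4695 + 3256/23) - 26626 = 111241/23 - 26626 = -501157/23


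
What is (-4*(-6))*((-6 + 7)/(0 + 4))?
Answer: 6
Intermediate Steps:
(-4*(-6))*((-6 + 7)/(0 + 4)) = 24*(1/4) = 24*(1*(¼)) = 24*(¼) = 6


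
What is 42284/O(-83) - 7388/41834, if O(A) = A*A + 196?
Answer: 66021726/11399765 ≈ 5.7915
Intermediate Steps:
O(A) = 196 + A² (O(A) = A² + 196 = 196 + A²)
42284/O(-83) - 7388/41834 = 42284/(196 + (-83)²) - 7388/41834 = 42284/(196 + 6889) - 7388*1/41834 = 42284/7085 - 3694/20917 = 66021726/11399765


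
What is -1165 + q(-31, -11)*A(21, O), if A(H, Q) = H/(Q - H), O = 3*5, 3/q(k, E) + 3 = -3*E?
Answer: -23307/20 ≈ -1165.3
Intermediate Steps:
q(k, E) = 3/(-3 - 3*E)
O = 15
-1165 + q(-31, -11)*A(21, O) = -1165 + (-1/(1 - 11))*(-1*21/(21 - 1*15)) = -1165 + (-1/(-10))*(-1*21/(21 - 15)) = -1165 + (-1*(-⅒))*(-1*21/6) = -1165 + (-1*21*⅙)/10 = -1165 + (⅒)*(-7/2) = -1165 - 7/20 = -23307/20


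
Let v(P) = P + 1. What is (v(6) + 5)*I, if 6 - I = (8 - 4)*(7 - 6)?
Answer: 24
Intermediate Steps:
v(P) = 1 + P
I = 2 (I = 6 - (8 - 4)*(7 - 6) = 6 - 4 = 2)
(v(6) + 5)*I = ((1 + 6) + 5)*2 = (7 + 5)*2 = 12*2 = 24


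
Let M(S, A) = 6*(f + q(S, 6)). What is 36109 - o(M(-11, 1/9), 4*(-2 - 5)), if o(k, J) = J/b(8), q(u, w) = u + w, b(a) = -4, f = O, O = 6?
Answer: 36102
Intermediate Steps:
f = 6
M(S, A) = 72 + 6*S (M(S, A) = 6*(6 + (S + 6)) = 6*(6 + (6 + S)) = 6*(12 + S) = 72 + 6*S)
o(k, J) = -J/4 (o(k, J) = J/(-4) = J*(-¼) = -J/4)
36109 - o(M(-11, 1/9), 4*(-2 - 5)) = 36109 - (-1)*4*(-2 - 5)/4 = 36109 - (-1)*4*(-7)/4 = 36109 - (-1)*(-28)/4 = 36109 - 1*7 = 36109 - 7 = 36102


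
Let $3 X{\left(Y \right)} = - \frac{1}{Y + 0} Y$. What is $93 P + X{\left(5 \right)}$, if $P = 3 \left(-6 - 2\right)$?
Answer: $- \frac{6697}{3} \approx -2232.3$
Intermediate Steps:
$P = -24$ ($P = 3 \left(-8\right) = -24$)
$X{\left(Y \right)} = - \frac{1}{3}$ ($X{\left(Y \right)} = \frac{- \frac{1}{Y + 0} Y}{3} = \frac{- \frac{1}{Y} Y}{3} = \frac{1}{3} \left(-1\right) = - \frac{1}{3}$)
$93 P + X{\left(5 \right)} = 93 \left(-24\right) - \frac{1}{3} = -2232 - \frac{1}{3} = - \frac{6697}{3}$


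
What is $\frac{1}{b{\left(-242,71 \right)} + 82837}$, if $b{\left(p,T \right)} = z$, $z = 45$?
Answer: $\frac{1}{82882} \approx 1.2065 \cdot 10^{-5}$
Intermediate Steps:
$b{\left(p,T \right)} = 45$
$\frac{1}{b{\left(-242,71 \right)} + 82837} = \frac{1}{45 + 82837} = \frac{1}{82882}$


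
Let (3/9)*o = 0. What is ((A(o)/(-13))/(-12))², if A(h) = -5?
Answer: 25/24336 ≈ 0.0010273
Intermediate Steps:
o = 0 (o = 3*0 = 0)
((A(o)/(-13))/(-12))² = (-5/(-13)/(-12))² = (-5*(-1/13)*(-1/12))² = ((5/13)*(-1/12))² = (-5/156)² = 25/24336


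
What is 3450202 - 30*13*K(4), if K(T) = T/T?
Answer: 3449812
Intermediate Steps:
K(T) = 1
3450202 - 30*13*K(4) = 3450202 - 30*13 = 3450202 - 390 = 3449812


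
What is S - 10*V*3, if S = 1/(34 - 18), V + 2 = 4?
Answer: -959/16 ≈ -59.938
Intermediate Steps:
V = 2 (V = -2 + 4 = 2)
S = 1/16 ≈ 0.062500
S - 10*V*3 = 1/16 - 20*3 = 1/16 - 10*6 = 1/16 - 60 = -959/16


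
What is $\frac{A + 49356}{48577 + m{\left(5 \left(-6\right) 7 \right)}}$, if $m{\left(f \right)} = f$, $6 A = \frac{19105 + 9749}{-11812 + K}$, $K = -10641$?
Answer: $\frac{1108185459}{1085984251} \approx 1.0204$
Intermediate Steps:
$A = - \frac{4809}{22453}$ ($A = \frac{\left(19105 + 9749\right) \frac{1}{-11812 - 10641}}{6} = \frac{28854 \frac{1}{-22453}}{6} = \frac{28854 \left(- \frac{1}{22453}\right)}{6} = \frac{1}{6} \left(- \frac{28854}{22453}\right) = - \frac{4809}{22453} \approx -0.21418$)
$\frac{A + 49356}{48577 + m{\left(5 \left(-6\right) 7 \right)}} = \frac{- \frac{4809}{22453} + 49356}{48577 + 5 \left(-6\right) 7} = \frac{1108185459}{22453 \left(48577 - 210\right)} = \frac{1108185459}{22453 \cdot 48367} = \frac{1108185459}{22453} \cdot \frac{1}{48367} = \frac{1108185459}{1085984251}$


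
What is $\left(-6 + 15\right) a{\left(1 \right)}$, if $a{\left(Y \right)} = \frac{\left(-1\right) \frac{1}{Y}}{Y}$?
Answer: $-9$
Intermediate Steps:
$a{\left(Y \right)} = - \frac{1}{Y^{2}}$
$\left(-6 + 15\right) a{\left(1 \right)} = \left(-6 + 15\right) \left(- 1^{-2}\right) = 9 \left(\left(-1\right) 1\right) = 9 \left(-1\right) = -9$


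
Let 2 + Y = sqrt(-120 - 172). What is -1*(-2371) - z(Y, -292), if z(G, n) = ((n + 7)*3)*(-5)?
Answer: -1904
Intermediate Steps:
Y = -2 + 2*I*sqrt(73) (Y = -2 + sqrt(-120 - 172) = -2 + sqrt(-292) = -2 + 2*I*sqrt(73) ≈ -2.0 + 17.088*I)
z(G, n) = -105 - 15*n (z(G, n) = ((7 + n)*3)*(-5) = (21 + 3*n)*(-5) = -105 - 15*n)
-1*(-2371) - z(Y, -292) = -1*(-2371) - (-105 - 15*(-292)) = 2371 - (-105 + 4380) = 2371 - 1*4275 = 2371 - 4275 = -1904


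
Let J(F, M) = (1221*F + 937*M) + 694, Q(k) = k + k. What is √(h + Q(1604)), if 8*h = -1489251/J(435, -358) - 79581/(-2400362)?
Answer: √2617579921377312727475735/28569108524 ≈ 56.631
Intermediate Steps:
Q(k) = 2*k
J(F, M) = 694 + 937*M + 1221*F (J(F, M) = (937*M + 1221*F) + 694 = 694 + 937*M + 1221*F)
h = -1186371051113/1257040775056 (h = (-1489251/(694 + 937*(-358) + 1221*435) - 79581/(-2400362))/8 = (-1489251/(694 - 335446 + 531135) - 79581*(-1/2400362))/8 = (-1489251/196383 + 79581/2400362)/8 = (-1489251*1/196383 + 79581/2400362)/8 = (-496417/65461 + 79581/2400362)/8 = (⅛)*(-1186371051113/157130096882) = -1186371051113/1257040775056 ≈ -0.94378)
√(h + Q(1604)) = √(-1186371051113/1257040775056 + 2*1604) = √(-1186371051113/1257040775056 + 3208) = √(4031400435328535/1257040775056) = √2617579921377312727475735/28569108524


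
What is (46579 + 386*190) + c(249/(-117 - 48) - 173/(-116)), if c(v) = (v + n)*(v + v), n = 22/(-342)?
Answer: 417345255791639/3480226200 ≈ 1.1992e+5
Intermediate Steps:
n = -11/171 (n = 22*(-1/342) = -11/171 ≈ -0.064327)
c(v) = 2*v*(-11/171 + v) (c(v) = (v - 11/171)*(v + v) = (-11/171 + v)*(2*v) = 2*v*(-11/171 + v))
(46579 + 386*190) + c(249/(-117 - 48) - 173/(-116)) = (46579 + 386*190) + 2*(249/(-117 - 48) - 173/(-116))*(-11 + 171*(249/(-117 - 48) - 173/(-116)))/171 = (46579 + 73340) + 2*(249/(-165) - 173*(-1/116))*(-11 + 171*(249/(-165) - 173*(-1/116)))/171 = 119919 + 2*(249*(-1/165) + 173/116)*(-11 + 171*(249*(-1/165) + 173/116))/171 = 119919 + 2*(-83/55 + 173/116)*(-11 + 171*(-83/55 + 173/116))/171 = 119919 + (2/171)*(-113/6380)*(-11 + 171*(-113/6380)) = 119919 + (2/171)*(-113/6380)*(-11 - 19323/6380) = 119919 + (2/171)*(-113/6380)*(-89503/6380) = 119919 + 10113839/3480226200 = 417345255791639/3480226200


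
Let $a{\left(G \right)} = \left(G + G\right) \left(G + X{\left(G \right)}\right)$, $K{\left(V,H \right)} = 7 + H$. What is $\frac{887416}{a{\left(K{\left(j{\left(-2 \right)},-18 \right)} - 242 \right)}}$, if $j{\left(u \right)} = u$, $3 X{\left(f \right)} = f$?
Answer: $\frac{332781}{64009} \approx 5.199$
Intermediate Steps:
$X{\left(f \right)} = \frac{f}{3}$
$a{\left(G \right)} = \frac{8 G^{2}}{3}$ ($a{\left(G \right)} = \left(G + G\right) \left(G + \frac{G}{3}\right) = 2 G \frac{4 G}{3} = \frac{8 G^{2}}{3}$)
$\frac{887416}{a{\left(K{\left(j{\left(-2 \right)},-18 \right)} - 242 \right)}} = \frac{887416}{\frac{8}{3} \left(\left(7 - 18\right) - 242\right)^{2}} = \frac{887416}{\frac{8}{3} \left(-11 - 242\right)^{2}} = \frac{887416}{\frac{8}{3} \left(-253\right)^{2}} = \frac{887416}{\frac{8}{3} \cdot 64009} = \frac{887416}{\frac{512072}{3}} = 887416 \cdot \frac{3}{512072} = \frac{332781}{64009}$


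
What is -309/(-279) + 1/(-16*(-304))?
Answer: 501085/452352 ≈ 1.1077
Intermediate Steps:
-309/(-279) + 1/(-16*(-304)) = -309*(-1/279) - 1/16*(-1/304) = 103/93 + 1/4864 = 501085/452352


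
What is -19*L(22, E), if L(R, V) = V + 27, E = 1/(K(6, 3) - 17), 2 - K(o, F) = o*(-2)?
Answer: -1520/3 ≈ -506.67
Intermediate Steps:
K(o, F) = 2 + 2*o (K(o, F) = 2 - o*(-2) = 2 - (-2)*o = 2 + 2*o)
E = -⅓ (E = 1/((2 + 2*6) - 17) = 1/((2 + 12) - 17) = 1/(14 - 17) = 1/(-3) = -⅓ ≈ -0.33333)
L(R, V) = 27 + V
-19*L(22, E) = -19*(27 - ⅓) = -19*80/3 = -1520/3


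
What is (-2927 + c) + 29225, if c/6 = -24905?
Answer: -123132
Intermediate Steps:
c = -149430 (c = 6*(-24905) = -149430)
(-2927 + c) + 29225 = (-2927 - 149430) + 29225 = -152357 + 29225 = -123132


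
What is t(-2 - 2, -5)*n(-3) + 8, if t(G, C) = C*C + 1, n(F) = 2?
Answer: 60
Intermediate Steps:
t(G, C) = 1 + C**2 (t(G, C) = C**2 + 1 = 1 + C**2)
t(-2 - 2, -5)*n(-3) + 8 = (1 + (-5)**2)*2 + 8 = (1 + 25)*2 + 8 = 26*2 + 8 = 52 + 8 = 60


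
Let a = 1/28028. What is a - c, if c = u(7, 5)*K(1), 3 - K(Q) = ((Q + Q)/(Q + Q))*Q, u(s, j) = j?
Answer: -280279/28028 ≈ -10.000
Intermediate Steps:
a = 1/28028 ≈ 3.5679e-5
K(Q) = 3 - Q (K(Q) = 3 - (Q + Q)/(Q + Q)*Q = 3 - (2*Q)/((2*Q))*Q = 3 - (2*Q)*(1/(2*Q))*Q = 3 - Q)
c = 10 (c = 5*(3 - 1*1) = 5*(3 - 1) = 5*2 = 10)
a - c = 1/28028 - 1*10 = 1/28028 - 10 = -280279/28028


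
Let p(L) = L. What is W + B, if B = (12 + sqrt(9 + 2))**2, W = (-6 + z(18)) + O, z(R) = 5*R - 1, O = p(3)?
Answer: 241 + 24*sqrt(11) ≈ 320.60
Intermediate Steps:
O = 3
z(R) = -1 + 5*R
W = 86 (W = (-6 + (-1 + 5*18)) + 3 = (-6 + (-1 + 90)) + 3 = (-6 + 89) + 3 = 83 + 3 = 86)
B = (12 + sqrt(11))**2 ≈ 234.60
W + B = 86 + (12 + sqrt(11))**2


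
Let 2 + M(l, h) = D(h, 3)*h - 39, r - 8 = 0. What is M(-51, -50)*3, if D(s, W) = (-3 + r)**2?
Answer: -3873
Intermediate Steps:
r = 8 (r = 8 + 0 = 8)
D(s, W) = 25 (D(s, W) = (-3 + 8)**2 = 5**2 = 25)
M(l, h) = -41 + 25*h (M(l, h) = -2 + (25*h - 39) = -2 + (-39 + 25*h) = -41 + 25*h)
M(-51, -50)*3 = (-41 + 25*(-50))*3 = (-41 - 1250)*3 = -1291*3 = -3873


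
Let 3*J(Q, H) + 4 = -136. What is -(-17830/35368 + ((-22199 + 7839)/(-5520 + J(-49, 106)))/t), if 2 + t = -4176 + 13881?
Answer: 72191283239/143275856420 ≈ 0.50386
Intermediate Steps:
J(Q, H) = -140/3 (J(Q, H) = -4/3 + (⅓)*(-136) = -4/3 - 136/3 = -140/3)
t = 9703 (t = -2 + (-4176 + 13881) = -2 + 9705 = 9703)
-(-17830/35368 + ((-22199 + 7839)/(-5520 + J(-49, 106)))/t) = -(-17830/35368 + ((-22199 + 7839)/(-5520 - 140/3))/9703) = -(-17830*1/35368 - 14360/(-16700/3)*(1/9703)) = -(-8915/17684 - 14360*(-3/16700)*(1/9703)) = -(-8915/17684 + (2154/835)*(1/9703)) = -(-8915/17684 + 2154/8102005) = -1*(-72191283239/143275856420) = 72191283239/143275856420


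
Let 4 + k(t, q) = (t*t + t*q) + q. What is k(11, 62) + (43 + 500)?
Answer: 1404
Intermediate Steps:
k(t, q) = -4 + q + t**2 + q*t (k(t, q) = -4 + ((t*t + t*q) + q) = -4 + ((t**2 + q*t) + q) = -4 + (q + t**2 + q*t) = -4 + q + t**2 + q*t)
k(11, 62) + (43 + 500) = (-4 + 62 + 11**2 + 62*11) + (43 + 500) = (-4 + 62 + 121 + 682) + 543 = 861 + 543 = 1404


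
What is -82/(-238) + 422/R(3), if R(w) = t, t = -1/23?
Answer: -1154973/119 ≈ -9705.7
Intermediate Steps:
t = -1/23 (t = -1*1/23 = -1/23 ≈ -0.043478)
R(w) = -1/23
-82/(-238) + 422/R(3) = -82/(-238) + 422/(-1/23) = -82*(-1/238) + 422*(-23) = 41/119 - 9706 = -1154973/119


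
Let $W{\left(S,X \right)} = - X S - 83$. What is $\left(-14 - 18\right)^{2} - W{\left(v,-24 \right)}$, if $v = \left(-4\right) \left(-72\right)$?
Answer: $-5805$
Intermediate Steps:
$v = 288$
$W{\left(S,X \right)} = -83 - S X$ ($W{\left(S,X \right)} = - S X - 83 = -83 - S X$)
$\left(-14 - 18\right)^{2} - W{\left(v,-24 \right)} = \left(-14 - 18\right)^{2} - \left(-83 - 288 \left(-24\right)\right) = \left(-32\right)^{2} - \left(-83 + 6912\right) = 1024 - 6829 = -5805$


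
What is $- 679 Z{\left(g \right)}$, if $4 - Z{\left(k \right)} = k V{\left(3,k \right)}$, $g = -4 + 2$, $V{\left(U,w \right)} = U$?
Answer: $-6790$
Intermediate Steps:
$g = -2$
$Z{\left(k \right)} = 4 - 3 k$ ($Z{\left(k \right)} = 4 - k 3 = 4 - 3 k$)
$- 679 Z{\left(g \right)} = - 679 \left(4 - -6\right) = - 679 \left(4 + 6\right) = \left(-679\right) 10 = -6790$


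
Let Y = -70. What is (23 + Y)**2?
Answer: 2209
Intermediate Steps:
(23 + Y)**2 = (23 - 70)**2 = (-47)**2 = 2209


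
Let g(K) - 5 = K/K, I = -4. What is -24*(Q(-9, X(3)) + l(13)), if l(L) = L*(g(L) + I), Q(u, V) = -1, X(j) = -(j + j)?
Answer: -600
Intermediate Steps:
X(j) = -2*j
g(K) = 6 (g(K) = 5 + K/K = 5 + 1 = 6)
l(L) = 2*L (l(L) = L*(6 - 4) = L*2 = 2*L)
-24*(Q(-9, X(3)) + l(13)) = -24*(-1 + 2*13) = -24*(-1 + 26) = -24*25 = -600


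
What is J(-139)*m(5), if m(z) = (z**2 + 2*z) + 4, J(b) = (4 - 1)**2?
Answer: 351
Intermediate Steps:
J(b) = 9 (J(b) = 3**2 = 9)
m(z) = 4 + z**2 + 2*z
J(-139)*m(5) = 9*(4 + 5**2 + 2*5) = 9*(4 + 25 + 10) = 9*39 = 351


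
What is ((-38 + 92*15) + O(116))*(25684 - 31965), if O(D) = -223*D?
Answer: 154047806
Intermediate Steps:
((-38 + 92*15) + O(116))*(25684 - 31965) = ((-38 + 92*15) - 223*116)*(25684 - 31965) = ((-38 + 1380) - 25868)*(-6281) = (1342 - 25868)*(-6281) = -24526*(-6281) = 154047806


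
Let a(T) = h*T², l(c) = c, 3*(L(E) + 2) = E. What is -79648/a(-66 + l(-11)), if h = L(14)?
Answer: -29868/5929 ≈ -5.0376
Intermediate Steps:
L(E) = -2 + E/3
h = 8/3 (h = -2 + (⅓)*14 = -2 + 14/3 = 8/3 ≈ 2.6667)
a(T) = 8*T²/3
-79648/a(-66 + l(-11)) = -79648*3/(8*(-66 - 11)²) = -79648/((8/3)*(-77)²) = -79648/((8/3)*5929) = -79648/47432/3 = -79648*3/47432 = -29868/5929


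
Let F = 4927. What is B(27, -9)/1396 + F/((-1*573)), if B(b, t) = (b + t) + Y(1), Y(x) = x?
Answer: -6867205/799908 ≈ -8.5850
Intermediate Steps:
B(b, t) = 1 + b + t (B(b, t) = (b + t) + 1 = 1 + b + t)
B(27, -9)/1396 + F/((-1*573)) = (1 + 27 - 9)/1396 + 4927/((-1*573)) = 19*(1/1396) + 4927/(-573) = 19/1396 + 4927*(-1/573) = 19/1396 - 4927/573 = -6867205/799908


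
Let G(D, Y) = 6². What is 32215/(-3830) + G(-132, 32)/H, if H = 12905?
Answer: -83119339/9885230 ≈ -8.4084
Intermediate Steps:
G(D, Y) = 36
32215/(-3830) + G(-132, 32)/H = 32215/(-3830) + 36/12905 = 32215*(-1/3830) + 36*(1/12905) = -6443/766 + 36/12905 = -83119339/9885230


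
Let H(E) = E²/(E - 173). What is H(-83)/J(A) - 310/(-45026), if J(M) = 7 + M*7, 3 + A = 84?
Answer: -132315737/3308150272 ≈ -0.039997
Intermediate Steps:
A = 81 (A = -3 + 84 = 81)
J(M) = 7 + 7*M
H(E) = E²/(-173 + E)
H(-83)/J(A) - 310/(-45026) = ((-83)²/(-173 - 83))/(7 + 7*81) - 310/(-45026) = (6889/(-256))/(7 + 567) - 310*(-1/45026) = (6889*(-1/256))/574 + 155/22513 = -6889/256*1/574 + 155/22513 = -6889/146944 + 155/22513 = -132315737/3308150272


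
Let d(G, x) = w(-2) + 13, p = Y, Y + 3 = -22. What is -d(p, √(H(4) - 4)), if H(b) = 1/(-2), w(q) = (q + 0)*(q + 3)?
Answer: -11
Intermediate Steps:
Y = -25 (Y = -3 - 22 = -25)
w(q) = q*(3 + q)
H(b) = -½
p = -25
d(G, x) = 11 (d(G, x) = -2*(3 - 2) + 13 = -2*1 + 13 = -2 + 13 = 11)
-d(p, √(H(4) - 4)) = -1*11 = -11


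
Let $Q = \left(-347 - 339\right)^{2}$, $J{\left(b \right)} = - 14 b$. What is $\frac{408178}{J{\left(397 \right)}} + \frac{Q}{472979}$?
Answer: $- \frac{95222024847}{1314408641} \approx -72.445$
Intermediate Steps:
$Q = 470596$ ($Q = \left(-686\right)^{2} = 470596$)
$\frac{408178}{J{\left(397 \right)}} + \frac{Q}{472979} = \frac{408178}{\left(-14\right) 397} + \frac{470596}{472979} = \frac{408178}{-5558} + 470596 \cdot \frac{1}{472979} = 408178 \left(- \frac{1}{5558}\right) + \frac{470596}{472979} = - \frac{204089}{2779} + \frac{470596}{472979} = - \frac{95222024847}{1314408641}$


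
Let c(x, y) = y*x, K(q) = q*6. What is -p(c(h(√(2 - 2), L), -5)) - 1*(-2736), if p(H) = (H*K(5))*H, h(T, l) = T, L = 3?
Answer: 2736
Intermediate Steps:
K(q) = 6*q
c(x, y) = x*y
p(H) = 30*H² (p(H) = (H*(6*5))*H = (H*30)*H = (30*H)*H = 30*H²)
-p(c(h(√(2 - 2), L), -5)) - 1*(-2736) = -30*(√(2 - 2)*(-5))² - 1*(-2736) = -30*(√0*(-5))² + 2736 = -30*(0*(-5))² + 2736 = -30*0² + 2736 = -30*0 + 2736 = -1*0 + 2736 = 0 + 2736 = 2736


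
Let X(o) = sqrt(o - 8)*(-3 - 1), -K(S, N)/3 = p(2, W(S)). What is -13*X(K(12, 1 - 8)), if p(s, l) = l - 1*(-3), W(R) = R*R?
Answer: 52*I*sqrt(449) ≈ 1101.9*I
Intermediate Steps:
W(R) = R**2
p(s, l) = 3 + l (p(s, l) = l + 3 = 3 + l)
K(S, N) = -9 - 3*S**2 (K(S, N) = -3*(3 + S**2) = -9 - 3*S**2)
X(o) = -4*sqrt(-8 + o) (X(o) = sqrt(-8 + o)*(-4) = -4*sqrt(-8 + o))
-13*X(K(12, 1 - 8)) = -(-52)*sqrt(-8 + (-9 - 3*12**2)) = -(-52)*sqrt(-8 + (-9 - 3*144)) = -(-52)*sqrt(-8 + (-9 - 432)) = -(-52)*sqrt(-8 - 441) = -(-52)*sqrt(-449) = -(-52)*I*sqrt(449) = 52*I*sqrt(449)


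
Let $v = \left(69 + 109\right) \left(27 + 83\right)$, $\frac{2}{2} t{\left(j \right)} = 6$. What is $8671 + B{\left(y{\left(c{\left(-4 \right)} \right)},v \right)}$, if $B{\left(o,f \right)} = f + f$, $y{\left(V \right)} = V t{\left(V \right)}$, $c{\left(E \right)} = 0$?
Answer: $47831$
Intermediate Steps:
$t{\left(j \right)} = 6$
$v = 19580$ ($v = 178 \cdot 110 = 19580$)
$y{\left(V \right)} = 6 V$ ($y{\left(V \right)} = V 6 = 6 V$)
$B{\left(o,f \right)} = 2 f$
$8671 + B{\left(y{\left(c{\left(-4 \right)} \right)},v \right)} = 8671 + 2 \cdot 19580 = 8671 + 39160 = 47831$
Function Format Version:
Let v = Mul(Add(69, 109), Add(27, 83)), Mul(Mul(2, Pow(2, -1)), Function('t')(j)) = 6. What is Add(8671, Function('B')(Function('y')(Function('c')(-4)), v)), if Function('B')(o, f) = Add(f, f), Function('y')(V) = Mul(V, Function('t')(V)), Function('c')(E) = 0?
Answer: 47831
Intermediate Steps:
Function('t')(j) = 6
v = 19580 (v = Mul(178, 110) = 19580)
Function('y')(V) = Mul(6, V) (Function('y')(V) = Mul(V, 6) = Mul(6, V))
Function('B')(o, f) = Mul(2, f)
Add(8671, Function('B')(Function('y')(Function('c')(-4)), v)) = Add(8671, Mul(2, 19580)) = Add(8671, 39160) = 47831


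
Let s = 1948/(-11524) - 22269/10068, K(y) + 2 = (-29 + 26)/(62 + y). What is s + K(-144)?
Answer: -1722146633/396414076 ≈ -4.3443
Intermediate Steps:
K(y) = -2 - 3/(62 + y) (K(y) = -2 + (-29 + 26)/(62 + y) = -2 - 3/(62 + y))
s = -23020035/9668636 (s = 1948*(-1/11524) - 22269*1/10068 = -487/2881 - 7423/3356 = -23020035/9668636 ≈ -2.3809)
s + K(-144) = -23020035/9668636 + (-127 - 2*(-144))/(62 - 144) = -23020035/9668636 + (-127 + 288)/(-82) = -23020035/9668636 - 1/82*161 = -23020035/9668636 - 161/82 = -1722146633/396414076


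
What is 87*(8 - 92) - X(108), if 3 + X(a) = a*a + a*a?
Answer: -30633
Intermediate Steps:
X(a) = -3 + 2*a² (X(a) = -3 + (a*a + a*a) = -3 + (a² + a²) = -3 + 2*a²)
87*(8 - 92) - X(108) = 87*(8 - 92) - (-3 + 2*108²) = 87*(-84) - (-3 + 2*11664) = -7308 - (-3 + 23328) = -7308 - 1*23325 = -7308 - 23325 = -30633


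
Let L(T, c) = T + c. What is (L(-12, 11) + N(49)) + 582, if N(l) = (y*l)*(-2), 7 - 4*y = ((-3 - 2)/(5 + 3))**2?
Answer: 53641/128 ≈ 419.07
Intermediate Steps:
y = 423/256 (y = 7/4 - (-3 - 2)**2/(5 + 3)**2/4 = 7/4 - (-5/8)**2/4 = 7/4 - 1/4*25/64 = 7/4 - 25/256 = 423/256 ≈ 1.6523)
N(l) = -423*l/128 (N(l) = (423*l/256)*(-2) = -423*l/128)
(L(-12, 11) + N(49)) + 582 = ((-12 + 11) - 423/128*49) + 582 = (-1 - 20727/128) + 582 = -20855/128 + 582 = 53641/128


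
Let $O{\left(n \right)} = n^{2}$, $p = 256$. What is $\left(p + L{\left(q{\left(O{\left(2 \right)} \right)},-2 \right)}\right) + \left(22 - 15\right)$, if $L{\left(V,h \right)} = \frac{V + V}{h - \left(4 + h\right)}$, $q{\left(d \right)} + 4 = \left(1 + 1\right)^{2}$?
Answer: $263$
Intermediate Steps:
$q{\left(d \right)} = 0$ ($q{\left(d \right)} = -4 + \left(1 + 1\right)^{2} = -4 + 2^{2} = -4 + 4 = 0$)
$L{\left(V,h \right)} = - \frac{V}{2}$ ($L{\left(V,h \right)} = \frac{2 V}{-4} = 2 V \left(- \frac{1}{4}\right) = - \frac{V}{2}$)
$\left(p + L{\left(q{\left(O{\left(2 \right)} \right)},-2 \right)}\right) + \left(22 - 15\right) = \left(256 - 0\right) + \left(22 - 15\right) = \left(256 + 0\right) + \left(22 - 15\right) = 256 + 7 = 263$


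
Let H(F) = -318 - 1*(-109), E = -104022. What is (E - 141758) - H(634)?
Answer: -245571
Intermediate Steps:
H(F) = -209 (H(F) = -318 + 109 = -209)
(E - 141758) - H(634) = (-104022 - 141758) - 1*(-209) = -245780 + 209 = -245571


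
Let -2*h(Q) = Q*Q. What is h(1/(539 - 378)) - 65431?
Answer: -3392073903/51842 ≈ -65431.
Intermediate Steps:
h(Q) = -Q**2/2 (h(Q) = -Q*Q/2 = -Q**2/2)
h(1/(539 - 378)) - 65431 = -1/(2*(539 - 378)**2) - 65431 = -(1/161)**2/2 - 65431 = -1/2*1/25921 - 65431 = -1/51842 - 65431 = -3392073903/51842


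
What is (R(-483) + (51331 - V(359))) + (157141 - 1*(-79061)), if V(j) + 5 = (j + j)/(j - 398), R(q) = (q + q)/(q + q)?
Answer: 11214739/39 ≈ 2.8756e+5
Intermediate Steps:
R(q) = 1 (R(q) = (2*q)/((2*q)) = (2*q)*(1/(2*q)) = 1)
V(j) = -5 + 2*j/(-398 + j) (V(j) = -5 + (j + j)/(j - 398) = -5 + (2*j)/(-398 + j) = -5 + 2*j/(-398 + j))
(R(-483) + (51331 - V(359))) + (157141 - 1*(-79061)) = (1 + (51331 - (1990 - 3*359)/(-398 + 359))) + (157141 - 1*(-79061)) = (1 + (51331 - (1990 - 1077)/(-39))) + (157141 + 79061) = (1 + (51331 - (-1)*913/39)) + 236202 = (1 + (51331 - 1*(-913/39))) + 236202 = (1 + (51331 + 913/39)) + 236202 = (1 + 2002822/39) + 236202 = 2002861/39 + 236202 = 11214739/39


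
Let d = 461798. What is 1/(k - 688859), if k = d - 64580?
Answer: -1/291641 ≈ -3.4289e-6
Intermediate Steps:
k = 397218 (k = 461798 - 64580 = 397218)
1/(k - 688859) = 1/(397218 - 688859) = 1/(-291641) = -1/291641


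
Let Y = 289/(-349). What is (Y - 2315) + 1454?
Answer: -300778/349 ≈ -861.83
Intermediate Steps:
Y = -289/349 (Y = 289*(-1/349) = -289/349 ≈ -0.82808)
(Y - 2315) + 1454 = (-289/349 - 2315) + 1454 = -808224/349 + 1454 = -300778/349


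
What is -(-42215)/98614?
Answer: 42215/98614 ≈ 0.42808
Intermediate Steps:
-(-42215)/98614 = -1*(-42215/98614) = 42215/98614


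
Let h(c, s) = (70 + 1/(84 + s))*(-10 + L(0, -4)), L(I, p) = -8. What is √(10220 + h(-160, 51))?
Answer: √2015970/15 ≈ 94.657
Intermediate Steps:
h(c, s) = -1260 - 18/(84 + s) (h(c, s) = (70 + 1/(84 + s))*(-10 - 8) = (70 + 1/(84 + s))*(-18) = -1260 - 18/(84 + s))
√(10220 + h(-160, 51)) = √(10220 + 18*(-5881 - 70*51)/(84 + 51)) = √(10220 + 18*(-5881 - 3570)/135) = √(10220 + 18*(1/135)*(-9451)) = √(10220 - 18902/15) = √(134398/15) = √2015970/15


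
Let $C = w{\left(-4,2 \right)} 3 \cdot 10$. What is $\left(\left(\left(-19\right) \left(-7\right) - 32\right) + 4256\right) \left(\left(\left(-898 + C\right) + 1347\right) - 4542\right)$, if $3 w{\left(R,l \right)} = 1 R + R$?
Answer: $-18181761$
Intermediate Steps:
$w{\left(R,l \right)} = \frac{2 R}{3}$ ($w{\left(R,l \right)} = \frac{1 R + R}{3} = \frac{R + R}{3} = \frac{2 R}{3}$)
$C = -80$ ($C = \frac{2}{3} \left(-4\right) 3 \cdot 10 = \left(- \frac{8}{3}\right) 3 \cdot 10 = \left(-8\right) 10 = -80$)
$\left(\left(\left(-19\right) \left(-7\right) - 32\right) + 4256\right) \left(\left(\left(-898 + C\right) + 1347\right) - 4542\right) = \left(\left(\left(-19\right) \left(-7\right) - 32\right) + 4256\right) \left(\left(\left(-898 - 80\right) + 1347\right) - 4542\right) = \left(\left(133 - 32\right) + 4256\right) \left(\left(-978 + 1347\right) - 4542\right) = \left(101 + 4256\right) \left(369 - 4542\right) = 4357 \left(-4173\right) = -18181761$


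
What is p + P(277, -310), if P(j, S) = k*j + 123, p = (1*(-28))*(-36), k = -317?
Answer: -86678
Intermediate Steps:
p = 1008 (p = -28*(-36) = 1008)
P(j, S) = 123 - 317*j (P(j, S) = -317*j + 123 = 123 - 317*j)
p + P(277, -310) = 1008 + (123 - 317*277) = 1008 + (123 - 87809) = 1008 - 87686 = -86678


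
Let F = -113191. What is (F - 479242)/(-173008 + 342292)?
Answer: -592433/169284 ≈ -3.4996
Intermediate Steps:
(F - 479242)/(-173008 + 342292) = (-113191 - 479242)/(-173008 + 342292) = -592433/169284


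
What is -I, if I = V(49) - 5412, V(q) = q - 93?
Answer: 5456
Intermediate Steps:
V(q) = -93 + q
I = -5456 (I = (-93 + 49) - 5412 = -44 - 5412 = -5456)
-I = -1*(-5456) = 5456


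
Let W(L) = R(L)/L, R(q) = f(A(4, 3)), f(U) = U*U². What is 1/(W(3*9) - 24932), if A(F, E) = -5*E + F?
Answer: -27/674495 ≈ -4.0030e-5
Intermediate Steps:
A(F, E) = F - 5*E
f(U) = U³
R(q) = -1331 (R(q) = (4 - 5*3)³ = (4 - 15)³ = (-11)³ = -1331)
W(L) = -1331/L
1/(W(3*9) - 24932) = 1/(-1331/(3*9) - 24932) = 1/(-1331/27 - 24932) = 1/(-674495/27) = -27/674495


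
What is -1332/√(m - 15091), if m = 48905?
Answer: -666*√33814/16907 ≈ -7.2436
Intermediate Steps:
-1332/√(m - 15091) = -1332/√(48905 - 15091) = -1332*√33814/33814 = -666*√33814/16907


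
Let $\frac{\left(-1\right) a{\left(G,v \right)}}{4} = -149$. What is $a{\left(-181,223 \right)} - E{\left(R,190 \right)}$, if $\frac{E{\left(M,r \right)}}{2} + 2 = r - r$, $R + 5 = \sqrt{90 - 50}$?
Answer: $600$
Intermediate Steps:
$a{\left(G,v \right)} = 596$ ($a{\left(G,v \right)} = \left(-4\right) \left(-149\right) = 596$)
$R = -5 + 2 \sqrt{10}$ ($R = -5 + \sqrt{90 - 50} = -5 + \sqrt{40} = -5 + 2 \sqrt{10} \approx 1.3246$)
$E{\left(M,r \right)} = -4$ ($E{\left(M,r \right)} = -4 + 2 \left(r - r\right) = -4 + 2 \cdot 0 = -4 + 0 = -4$)
$a{\left(-181,223 \right)} - E{\left(R,190 \right)} = 596 - -4 = 596 + 4 = 600$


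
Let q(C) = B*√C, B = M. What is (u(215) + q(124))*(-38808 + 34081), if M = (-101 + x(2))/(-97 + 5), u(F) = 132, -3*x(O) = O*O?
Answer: -623964 - 1451189*√31/138 ≈ -6.8251e+5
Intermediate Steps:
x(O) = -O²/3 (x(O) = -O*O/3 = -O²/3)
M = 307/276 (M = (-101 - ⅓*2²)/(-97 + 5) = (-101 - ⅓*4)/(-92) = (-101 - 4/3)*(-1/92) = -307/3*(-1/92) = 307/276 ≈ 1.1123)
B = 307/276 ≈ 1.1123
q(C) = 307*√C/276
(u(215) + q(124))*(-38808 + 34081) = (132 + 307*√124/276)*(-38808 + 34081) = (132 + 307*(2*√31)/276)*(-4727) = (132 + 307*√31/138)*(-4727) = -623964 - 1451189*√31/138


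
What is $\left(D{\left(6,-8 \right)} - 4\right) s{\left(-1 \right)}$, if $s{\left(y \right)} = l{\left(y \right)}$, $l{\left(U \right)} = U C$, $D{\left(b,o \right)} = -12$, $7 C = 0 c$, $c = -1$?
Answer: $0$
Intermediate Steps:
$C = 0$ ($C = \frac{0 \left(-1\right)}{7} = \frac{1}{7} \cdot 0 = 0$)
$l{\left(U \right)} = 0$ ($l{\left(U \right)} = U 0 = 0$)
$s{\left(y \right)} = 0$
$\left(D{\left(6,-8 \right)} - 4\right) s{\left(-1 \right)} = \left(-12 - 4\right) 0 = \left(-16\right) 0 = 0$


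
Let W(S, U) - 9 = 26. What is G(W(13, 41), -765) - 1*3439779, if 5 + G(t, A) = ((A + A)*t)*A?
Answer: 37525966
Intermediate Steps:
W(S, U) = 35 (W(S, U) = 9 + 26 = 35)
G(t, A) = -5 + 2*t*A² (G(t, A) = -5 + ((A + A)*t)*A = -5 + ((2*A)*t)*A = -5 + (2*A*t)*A = -5 + 2*t*A²)
G(W(13, 41), -765) - 1*3439779 = (-5 + 2*35*(-765)²) - 1*3439779 = (-5 + 2*35*585225) - 3439779 = (-5 + 40965750) - 3439779 = 40965745 - 3439779 = 37525966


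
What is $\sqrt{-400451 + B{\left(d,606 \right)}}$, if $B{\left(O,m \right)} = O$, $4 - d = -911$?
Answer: $4 i \sqrt{24971} \approx 632.09 i$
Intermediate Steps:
$d = 915$ ($d = 4 - -911 = 4 + 911 = 915$)
$\sqrt{-400451 + B{\left(d,606 \right)}} = \sqrt{-400451 + 915} = \sqrt{-399536} = 4 i \sqrt{24971}$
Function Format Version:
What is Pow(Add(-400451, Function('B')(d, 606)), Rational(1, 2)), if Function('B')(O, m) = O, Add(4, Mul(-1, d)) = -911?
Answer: Mul(4, I, Pow(24971, Rational(1, 2))) ≈ Mul(632.09, I)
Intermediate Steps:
d = 915 (d = Add(4, Mul(-1, -911)) = Add(4, 911) = 915)
Pow(Add(-400451, Function('B')(d, 606)), Rational(1, 2)) = Pow(Add(-400451, 915), Rational(1, 2)) = Pow(-399536, Rational(1, 2)) = Mul(4, I, Pow(24971, Rational(1, 2)))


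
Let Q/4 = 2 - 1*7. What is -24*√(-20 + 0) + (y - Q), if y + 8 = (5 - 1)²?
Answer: 28 - 48*I*√5 ≈ 28.0 - 107.33*I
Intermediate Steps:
Q = -20 (Q = 4*(2 - 1*7) = 4*(2 - 7) = 4*(-5) = -20)
y = 8 (y = -8 + (5 - 1)² = -8 + 4² = -8 + 16 = 8)
-24*√(-20 + 0) + (y - Q) = -24*√(-20 + 0) + (8 - 1*(-20)) = -48*I*√5 + (8 + 20) = -48*I*√5 + 28 = 28 - 48*I*√5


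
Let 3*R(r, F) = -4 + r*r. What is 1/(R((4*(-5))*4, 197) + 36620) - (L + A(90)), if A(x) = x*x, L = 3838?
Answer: -462621375/38752 ≈ -11938.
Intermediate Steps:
R(r, F) = -4/3 + r²/3 (R(r, F) = (-4 + r*r)/3 = (-4 + r²)/3 = -4/3 + r²/3)
A(x) = x²
1/(R((4*(-5))*4, 197) + 36620) - (L + A(90)) = 1/((-4/3 + ((4*(-5))*4)²/3) + 36620) - (3838 + 90²) = 1/((-4/3 + (-20*4)²/3) + 36620) - (3838 + 8100) = 1/((-4/3 + (⅓)*(-80)²) + 36620) - 1*11938 = 1/((-4/3 + (⅓)*6400) + 36620) - 11938 = 1/((-4/3 + 6400/3) + 36620) - 11938 = 1/(2132 + 36620) - 11938 = 1/38752 - 11938 = -462621375/38752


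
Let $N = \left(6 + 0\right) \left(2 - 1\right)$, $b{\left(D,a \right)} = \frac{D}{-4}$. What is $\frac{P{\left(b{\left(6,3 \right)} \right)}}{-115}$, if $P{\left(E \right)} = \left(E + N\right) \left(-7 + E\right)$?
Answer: $\frac{153}{460} \approx 0.33261$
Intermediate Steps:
$b{\left(D,a \right)} = - \frac{D}{4}$ ($b{\left(D,a \right)} = D \left(- \frac{1}{4}\right) = - \frac{D}{4}$)
$N = 6$ ($N = 6 \cdot 1 = 6$)
$P{\left(E \right)} = \left(-7 + E\right) \left(6 + E\right)$ ($P{\left(E \right)} = \left(E + 6\right) \left(-7 + E\right) = \left(6 + E\right) \left(-7 + E\right) = \left(-7 + E\right) \left(6 + E\right)$)
$\frac{P{\left(b{\left(6,3 \right)} \right)}}{-115} = \frac{-42 + \left(\left(- \frac{1}{4}\right) 6\right)^{2} - \left(- \frac{1}{4}\right) 6}{-115} = - \frac{-42 + \left(- \frac{3}{2}\right)^{2} - - \frac{3}{2}}{115} = - \frac{-42 + \frac{9}{4} + \frac{3}{2}}{115} = \left(- \frac{1}{115}\right) \left(- \frac{153}{4}\right) = \frac{153}{460}$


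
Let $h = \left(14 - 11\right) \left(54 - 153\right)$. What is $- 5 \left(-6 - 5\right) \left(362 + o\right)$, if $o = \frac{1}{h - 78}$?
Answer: $\frac{1493239}{75} \approx 19910.0$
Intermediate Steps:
$h = -297$ ($h = 3 \left(-99\right) = -297$)
$o = - \frac{1}{375}$ ($o = \frac{1}{-297 - 78} = \frac{1}{-375} = - \frac{1}{375} \approx -0.0026667$)
$- 5 \left(-6 - 5\right) \left(362 + o\right) = - 5 \left(-6 - 5\right) \left(362 - \frac{1}{375}\right) = \left(-5\right) \left(-11\right) \frac{135749}{375} = 55 \cdot \frac{135749}{375} = \frac{1493239}{75}$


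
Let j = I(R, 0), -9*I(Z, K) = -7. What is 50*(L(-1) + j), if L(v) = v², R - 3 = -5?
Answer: 800/9 ≈ 88.889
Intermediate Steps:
R = -2 (R = 3 - 5 = -2)
I(Z, K) = 7/9 (I(Z, K) = -⅑*(-7) = 7/9)
j = 7/9 ≈ 0.77778
50*(L(-1) + j) = 50*((-1)² + 7/9) = 50*(1 + 7/9) = 50*(16/9) = 800/9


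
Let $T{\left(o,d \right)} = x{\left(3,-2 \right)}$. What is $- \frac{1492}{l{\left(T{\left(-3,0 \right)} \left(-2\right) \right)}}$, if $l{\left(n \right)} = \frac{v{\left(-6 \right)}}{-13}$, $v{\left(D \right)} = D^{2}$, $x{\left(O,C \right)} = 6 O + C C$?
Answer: $\frac{4849}{9} \approx 538.78$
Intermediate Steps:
$x{\left(O,C \right)} = C^{2} + 6 O$ ($x{\left(O,C \right)} = 6 O + C^{2} = C^{2} + 6 O$)
$T{\left(o,d \right)} = 22$ ($T{\left(o,d \right)} = \left(-2\right)^{2} + 6 \cdot 3 = 4 + 18 = 22$)
$l{\left(n \right)} = - \frac{36}{13}$ ($l{\left(n \right)} = \frac{\left(-6\right)^{2}}{-13} = 36 \left(- \frac{1}{13}\right) = - \frac{36}{13}$)
$- \frac{1492}{l{\left(T{\left(-3,0 \right)} \left(-2\right) \right)}} = - \frac{1492}{- \frac{36}{13}} = \left(-1492\right) \left(- \frac{13}{36}\right) = \frac{4849}{9}$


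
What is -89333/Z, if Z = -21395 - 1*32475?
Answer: 89333/53870 ≈ 1.6583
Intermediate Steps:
Z = -53870 (Z = -21395 - 32475 = -53870)
-89333/Z = -89333/(-53870) = -89333*(-1/53870) = 89333/53870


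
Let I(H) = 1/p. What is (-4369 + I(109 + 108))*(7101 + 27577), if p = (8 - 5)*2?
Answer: -454507207/3 ≈ -1.5150e+8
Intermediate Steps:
p = 6 (p = 3*2 = 6)
I(H) = ⅙ (I(H) = 1/6 = ⅙)
(-4369 + I(109 + 108))*(7101 + 27577) = (-4369 + ⅙)*(7101 + 27577) = -26213/6*34678 = -454507207/3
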